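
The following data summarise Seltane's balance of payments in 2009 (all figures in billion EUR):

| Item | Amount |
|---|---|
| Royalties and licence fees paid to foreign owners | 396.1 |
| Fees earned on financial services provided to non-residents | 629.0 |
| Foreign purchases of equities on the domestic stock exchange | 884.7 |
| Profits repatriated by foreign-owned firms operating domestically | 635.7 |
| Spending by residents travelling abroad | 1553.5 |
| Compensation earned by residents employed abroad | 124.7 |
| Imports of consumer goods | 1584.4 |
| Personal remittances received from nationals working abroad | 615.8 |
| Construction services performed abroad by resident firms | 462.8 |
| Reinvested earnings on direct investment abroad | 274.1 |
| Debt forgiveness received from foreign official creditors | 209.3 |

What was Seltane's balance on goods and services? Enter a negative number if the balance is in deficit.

-2442.2

Goods: -1584.4
Services: 462.8 + 629.0 - 396.1 - 1553.5 = -857.8
Trade balance = -1584.4 + (-857.8) = -2442.2
(Excluded from the trade balance — financial account: foreign purchases of equities on the domestic stock exchange 884.7; primary income: profits repatriated by foreign-owned firms operating domestically 635.7, compensation earned by residents employed abroad 124.7, reinvested earnings on direct investment abroad 274.1; secondary income: personal remittances received from nationals working abroad 615.8; capital account: debt forgiveness received from foreign official creditors 209.3.)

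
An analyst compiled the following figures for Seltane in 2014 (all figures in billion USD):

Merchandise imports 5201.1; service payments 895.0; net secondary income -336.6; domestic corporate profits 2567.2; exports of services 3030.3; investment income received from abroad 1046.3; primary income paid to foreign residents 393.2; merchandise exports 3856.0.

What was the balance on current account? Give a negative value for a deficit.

Goods balance = 3856.0 - 5201.1 = -1345.1
Services balance = 3030.3 - 895.0 = 2135.3
Trade balance (goods + services) = -1345.1 + 2135.3 = 790.2
Net primary income = 1046.3 - 393.2 = 653.1
Net secondary income = -336.6
Current account = 790.2 + 653.1 + (-336.6) = 1106.7

1106.7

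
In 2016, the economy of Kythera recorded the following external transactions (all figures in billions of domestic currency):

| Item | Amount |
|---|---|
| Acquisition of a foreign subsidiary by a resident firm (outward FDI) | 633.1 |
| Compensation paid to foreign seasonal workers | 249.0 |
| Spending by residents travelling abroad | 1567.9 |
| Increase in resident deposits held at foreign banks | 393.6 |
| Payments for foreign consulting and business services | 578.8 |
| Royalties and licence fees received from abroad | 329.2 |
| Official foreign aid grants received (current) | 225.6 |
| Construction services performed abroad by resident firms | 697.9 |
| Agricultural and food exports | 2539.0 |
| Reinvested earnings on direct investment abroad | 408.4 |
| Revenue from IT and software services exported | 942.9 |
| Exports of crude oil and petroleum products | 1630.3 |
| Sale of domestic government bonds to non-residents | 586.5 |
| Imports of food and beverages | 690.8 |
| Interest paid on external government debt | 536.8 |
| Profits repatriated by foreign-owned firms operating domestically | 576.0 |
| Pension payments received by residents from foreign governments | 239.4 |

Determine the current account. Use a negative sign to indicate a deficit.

2813.4

Goods: -690.8 + 1630.3 + 2539.0 = 3478.5
Services: 697.9 - 578.8 + 329.2 + 942.9 - 1567.9 = -176.7
Primary income: -576.0 + 408.4 - 536.8 - 249.0 = -953.4
Secondary income: 225.6 + 239.4 = 465.0
Current account = 3478.5 + (-176.7) + (-953.4) + 465.0 = 2813.4
(Excluded from the current account — financial account: acquisition of a foreign subsidiary by a resident firm (outward FDI) 633.1, increase in resident deposits held at foreign banks 393.6, sale of domestic government bonds to non-residents 586.5.)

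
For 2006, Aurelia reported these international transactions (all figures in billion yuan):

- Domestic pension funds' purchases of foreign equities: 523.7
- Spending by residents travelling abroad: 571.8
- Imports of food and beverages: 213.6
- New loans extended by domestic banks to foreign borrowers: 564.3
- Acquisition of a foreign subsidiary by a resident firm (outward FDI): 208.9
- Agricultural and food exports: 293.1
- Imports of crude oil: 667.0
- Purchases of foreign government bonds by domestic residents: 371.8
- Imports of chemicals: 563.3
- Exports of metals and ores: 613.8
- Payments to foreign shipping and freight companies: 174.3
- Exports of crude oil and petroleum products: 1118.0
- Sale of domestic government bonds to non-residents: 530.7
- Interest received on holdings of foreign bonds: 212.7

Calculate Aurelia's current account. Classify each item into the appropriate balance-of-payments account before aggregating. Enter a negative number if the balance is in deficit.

Goods: -667.0 - 563.3 + 613.8 + 1118.0 + 293.1 - 213.6 = 581.0
Services: -571.8 - 174.3 = -746.1
Primary income: 212.7
Current account = 581.0 + (-746.1) + 212.7 = 47.6
(Excluded from the current account — financial account: domestic pension funds' purchases of foreign equities 523.7, new loans extended by domestic banks to foreign borrowers 564.3, acquisition of a foreign subsidiary by a resident firm (outward FDI) 208.9, purchases of foreign government bonds by domestic residents 371.8, sale of domestic government bonds to non-residents 530.7.)

47.6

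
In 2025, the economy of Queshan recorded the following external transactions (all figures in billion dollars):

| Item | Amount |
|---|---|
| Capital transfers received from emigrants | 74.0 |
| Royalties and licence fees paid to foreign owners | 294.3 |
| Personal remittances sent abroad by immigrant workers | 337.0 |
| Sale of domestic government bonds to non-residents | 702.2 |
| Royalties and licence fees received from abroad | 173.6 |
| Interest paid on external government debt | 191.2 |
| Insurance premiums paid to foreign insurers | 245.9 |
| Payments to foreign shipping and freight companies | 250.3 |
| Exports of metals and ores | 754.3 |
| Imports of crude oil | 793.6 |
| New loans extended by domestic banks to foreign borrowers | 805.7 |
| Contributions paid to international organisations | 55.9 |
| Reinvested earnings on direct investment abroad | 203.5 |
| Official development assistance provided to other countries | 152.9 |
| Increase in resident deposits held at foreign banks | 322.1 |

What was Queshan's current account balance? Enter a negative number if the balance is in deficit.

-1189.7

Goods: -793.6 + 754.3 = -39.3
Services: 173.6 - 294.3 - 250.3 - 245.9 = -616.9
Primary income: 203.5 - 191.2 = 12.3
Secondary income: -55.9 - 152.9 - 337.0 = -545.8
Current account = (-39.3) + (-616.9) + 12.3 + (-545.8) = -1189.7
(Excluded from the current account — capital account: capital transfers received from emigrants 74.0; financial account: sale of domestic government bonds to non-residents 702.2, new loans extended by domestic banks to foreign borrowers 805.7, increase in resident deposits held at foreign banks 322.1.)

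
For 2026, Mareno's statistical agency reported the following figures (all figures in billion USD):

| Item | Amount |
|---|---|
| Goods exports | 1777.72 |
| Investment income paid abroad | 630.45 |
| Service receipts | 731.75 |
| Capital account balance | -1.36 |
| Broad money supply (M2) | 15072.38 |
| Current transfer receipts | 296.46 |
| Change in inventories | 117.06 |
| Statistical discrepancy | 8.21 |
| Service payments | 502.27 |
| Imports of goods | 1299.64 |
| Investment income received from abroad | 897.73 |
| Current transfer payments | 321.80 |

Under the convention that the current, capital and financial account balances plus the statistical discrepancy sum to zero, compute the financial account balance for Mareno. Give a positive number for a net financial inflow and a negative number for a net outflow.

Goods balance = 1777.72 - 1299.64 = 478.08
Services balance = 731.75 - 502.27 = 229.48
Trade balance (goods + services) = 478.08 + 229.48 = 707.56
Net primary income = 897.73 - 630.45 = 267.28
Net secondary income = 296.46 - 321.80 = -25.34
Current account = 707.56 + 267.28 + (-25.34) = 949.50
Financial account = -(949.50 + (-1.36) + 8.21) = -956.35

-956.35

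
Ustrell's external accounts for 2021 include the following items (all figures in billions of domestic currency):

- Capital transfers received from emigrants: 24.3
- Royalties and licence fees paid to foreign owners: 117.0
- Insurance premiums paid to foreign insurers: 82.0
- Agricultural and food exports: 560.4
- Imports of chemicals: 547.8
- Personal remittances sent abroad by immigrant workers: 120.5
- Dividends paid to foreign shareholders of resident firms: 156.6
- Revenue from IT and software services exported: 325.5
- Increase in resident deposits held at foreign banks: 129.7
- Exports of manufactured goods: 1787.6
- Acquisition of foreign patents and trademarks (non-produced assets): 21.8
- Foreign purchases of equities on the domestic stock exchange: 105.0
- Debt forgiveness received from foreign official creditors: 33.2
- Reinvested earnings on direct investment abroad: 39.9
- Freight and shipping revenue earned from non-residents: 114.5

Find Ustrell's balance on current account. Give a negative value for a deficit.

Goods: -547.8 + 560.4 + 1787.6 = 1800.2
Services: 114.5 - 82.0 - 117.0 + 325.5 = 241.0
Primary income: -156.6 + 39.9 = -116.7
Secondary income: -120.5
Current account = 1800.2 + 241.0 + (-116.7) + (-120.5) = 1804.0
(Excluded from the current account — capital account: capital transfers received from emigrants 24.3, acquisition of foreign patents and trademarks (non-produced assets) 21.8, debt forgiveness received from foreign official creditors 33.2; financial account: increase in resident deposits held at foreign banks 129.7, foreign purchases of equities on the domestic stock exchange 105.0.)

1804.0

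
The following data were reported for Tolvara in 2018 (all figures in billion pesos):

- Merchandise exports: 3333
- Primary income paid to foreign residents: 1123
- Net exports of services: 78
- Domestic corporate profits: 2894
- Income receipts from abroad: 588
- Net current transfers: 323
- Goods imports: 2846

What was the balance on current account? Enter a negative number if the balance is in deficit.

Goods balance = 3333 - 2846 = 487
Services balance = 78
Trade balance (goods + services) = 487 + 78 = 565
Net primary income = 588 - 1123 = -535
Net secondary income = 323
Current account = 565 + (-535) + 323 = 353

353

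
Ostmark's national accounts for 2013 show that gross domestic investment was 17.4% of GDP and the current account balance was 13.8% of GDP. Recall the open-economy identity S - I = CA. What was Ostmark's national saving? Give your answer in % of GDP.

S = I + CA = 17.4 + 13.8 = 31.2

31.2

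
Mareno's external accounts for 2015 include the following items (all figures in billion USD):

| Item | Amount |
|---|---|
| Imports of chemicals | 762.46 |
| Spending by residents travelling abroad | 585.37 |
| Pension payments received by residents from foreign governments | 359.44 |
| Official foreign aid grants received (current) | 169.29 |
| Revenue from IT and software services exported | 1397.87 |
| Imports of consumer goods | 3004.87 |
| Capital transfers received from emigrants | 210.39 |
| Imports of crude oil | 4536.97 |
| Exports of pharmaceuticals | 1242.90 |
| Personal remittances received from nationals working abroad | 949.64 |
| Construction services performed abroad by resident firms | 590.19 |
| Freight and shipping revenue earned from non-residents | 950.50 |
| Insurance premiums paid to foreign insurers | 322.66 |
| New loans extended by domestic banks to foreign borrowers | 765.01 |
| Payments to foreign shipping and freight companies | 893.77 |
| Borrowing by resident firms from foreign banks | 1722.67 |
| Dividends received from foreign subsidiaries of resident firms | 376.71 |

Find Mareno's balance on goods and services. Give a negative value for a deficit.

Goods: -4536.97 - 3004.87 + 1242.90 - 762.46 = -7061.40
Services: -893.77 + 1397.87 + 950.50 + 590.19 - 585.37 - 322.66 = 1136.76
Trade balance = -7061.40 + 1136.76 = -5924.64
(Excluded from the trade balance — secondary income: pension payments received by residents from foreign governments 359.44, official foreign aid grants received (current) 169.29, personal remittances received from nationals working abroad 949.64; capital account: capital transfers received from emigrants 210.39; financial account: new loans extended by domestic banks to foreign borrowers 765.01, borrowing by resident firms from foreign banks 1722.67; primary income: dividends received from foreign subsidiaries of resident firms 376.71.)

-5924.64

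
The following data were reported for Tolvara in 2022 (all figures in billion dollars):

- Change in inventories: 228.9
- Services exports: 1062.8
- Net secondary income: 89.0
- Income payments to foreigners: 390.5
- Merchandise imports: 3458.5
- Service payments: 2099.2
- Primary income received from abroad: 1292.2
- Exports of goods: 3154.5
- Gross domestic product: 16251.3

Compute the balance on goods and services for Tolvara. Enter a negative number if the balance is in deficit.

Goods balance = 3154.5 - 3458.5 = -304.0
Services balance = 1062.8 - 2099.2 = -1036.4
Trade balance (goods + services) = -304.0 + (-1036.4) = -1340.4

-1340.4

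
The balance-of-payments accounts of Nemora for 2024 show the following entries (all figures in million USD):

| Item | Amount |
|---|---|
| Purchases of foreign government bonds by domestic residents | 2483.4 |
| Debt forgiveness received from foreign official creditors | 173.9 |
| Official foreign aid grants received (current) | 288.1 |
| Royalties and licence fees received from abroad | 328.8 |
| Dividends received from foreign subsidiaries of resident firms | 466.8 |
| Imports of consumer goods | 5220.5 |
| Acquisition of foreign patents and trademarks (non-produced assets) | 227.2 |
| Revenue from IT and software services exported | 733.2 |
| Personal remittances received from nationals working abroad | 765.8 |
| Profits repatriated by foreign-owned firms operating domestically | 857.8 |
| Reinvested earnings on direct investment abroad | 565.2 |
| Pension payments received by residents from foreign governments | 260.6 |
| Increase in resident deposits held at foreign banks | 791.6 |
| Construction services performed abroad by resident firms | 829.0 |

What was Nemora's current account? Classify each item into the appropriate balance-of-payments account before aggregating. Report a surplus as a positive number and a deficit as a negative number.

Goods: -5220.5
Services: 733.2 + 829.0 + 328.8 = 1891.0
Primary income: -857.8 + 565.2 + 466.8 = 174.2
Secondary income: 288.1 + 765.8 + 260.6 = 1314.5
Current account = (-5220.5) + 1891.0 + 174.2 + 1314.5 = -1840.8
(Excluded from the current account — financial account: purchases of foreign government bonds by domestic residents 2483.4, increase in resident deposits held at foreign banks 791.6; capital account: debt forgiveness received from foreign official creditors 173.9, acquisition of foreign patents and trademarks (non-produced assets) 227.2.)

-1840.8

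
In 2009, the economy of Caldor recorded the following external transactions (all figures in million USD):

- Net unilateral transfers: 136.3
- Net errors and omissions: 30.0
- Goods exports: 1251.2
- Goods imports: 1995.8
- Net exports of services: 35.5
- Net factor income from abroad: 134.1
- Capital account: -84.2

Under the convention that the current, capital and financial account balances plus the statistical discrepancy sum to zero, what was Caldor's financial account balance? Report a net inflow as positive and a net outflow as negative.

Goods balance = 1251.2 - 1995.8 = -744.6
Services balance = 35.5
Trade balance (goods + services) = -744.6 + 35.5 = -709.1
Net primary income = 134.1
Net secondary income = 136.3
Current account = -709.1 + 134.1 + 136.3 = -438.7
Financial account = -(-438.7 + (-84.2) + 30.0) = 492.9

492.9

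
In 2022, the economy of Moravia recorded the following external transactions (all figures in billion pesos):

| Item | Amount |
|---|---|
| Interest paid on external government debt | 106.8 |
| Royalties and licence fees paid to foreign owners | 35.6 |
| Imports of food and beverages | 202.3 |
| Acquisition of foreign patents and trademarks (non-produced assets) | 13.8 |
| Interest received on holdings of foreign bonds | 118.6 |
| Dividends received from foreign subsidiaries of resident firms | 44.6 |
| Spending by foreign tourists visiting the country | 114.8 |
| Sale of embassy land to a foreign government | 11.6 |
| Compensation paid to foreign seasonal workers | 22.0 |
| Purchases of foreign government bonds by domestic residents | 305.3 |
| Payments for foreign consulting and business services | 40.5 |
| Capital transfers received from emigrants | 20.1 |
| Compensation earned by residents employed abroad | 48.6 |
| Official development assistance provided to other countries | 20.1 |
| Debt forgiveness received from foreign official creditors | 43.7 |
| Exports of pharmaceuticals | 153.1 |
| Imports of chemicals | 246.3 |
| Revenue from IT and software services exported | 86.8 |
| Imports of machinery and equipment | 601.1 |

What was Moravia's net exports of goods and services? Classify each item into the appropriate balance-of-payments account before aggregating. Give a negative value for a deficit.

-771.1

Goods: -202.3 - 601.1 - 246.3 + 153.1 = -896.6
Services: -35.6 + 114.8 - 40.5 + 86.8 = 125.5
Trade balance = -896.6 + 125.5 = -771.1
(Excluded from the trade balance — primary income: interest paid on external government debt 106.8, interest received on holdings of foreign bonds 118.6, dividends received from foreign subsidiaries of resident firms 44.6, compensation paid to foreign seasonal workers 22.0, compensation earned by residents employed abroad 48.6; capital account: acquisition of foreign patents and trademarks (non-produced assets) 13.8, sale of embassy land to a foreign government 11.6, capital transfers received from emigrants 20.1, debt forgiveness received from foreign official creditors 43.7; financial account: purchases of foreign government bonds by domestic residents 305.3; secondary income: official development assistance provided to other countries 20.1.)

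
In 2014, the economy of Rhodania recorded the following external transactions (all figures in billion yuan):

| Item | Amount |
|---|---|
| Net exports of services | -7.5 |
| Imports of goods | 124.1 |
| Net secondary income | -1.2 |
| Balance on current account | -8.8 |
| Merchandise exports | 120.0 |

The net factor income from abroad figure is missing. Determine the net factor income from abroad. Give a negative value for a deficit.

4.0

Current account = goods balance + services balance + net primary income + net secondary income
Sum of the known components = -12.8
Net factor income from abroad = CA - (known components) = -8.8 - (-12.8) = 4.0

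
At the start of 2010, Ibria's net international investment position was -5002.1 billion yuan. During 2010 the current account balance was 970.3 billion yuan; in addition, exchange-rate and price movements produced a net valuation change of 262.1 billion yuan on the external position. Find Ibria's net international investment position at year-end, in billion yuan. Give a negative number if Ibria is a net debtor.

Change in NIIP = current account + net valuation change = 970.3 + 262.1 = 1232.4
End-of-year NIIP = -5002.1 + 1232.4 = -3769.7

-3769.7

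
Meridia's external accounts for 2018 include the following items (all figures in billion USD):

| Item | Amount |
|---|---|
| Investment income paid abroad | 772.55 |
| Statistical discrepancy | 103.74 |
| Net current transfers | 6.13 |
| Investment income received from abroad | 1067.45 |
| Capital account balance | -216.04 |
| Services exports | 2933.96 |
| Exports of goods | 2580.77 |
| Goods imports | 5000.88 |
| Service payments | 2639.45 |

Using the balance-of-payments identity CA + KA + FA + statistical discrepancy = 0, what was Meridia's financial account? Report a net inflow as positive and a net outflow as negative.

Goods balance = 2580.77 - 5000.88 = -2420.11
Services balance = 2933.96 - 2639.45 = 294.51
Trade balance (goods + services) = -2420.11 + 294.51 = -2125.60
Net primary income = 1067.45 - 772.55 = 294.90
Net secondary income = 6.13
Current account = -2125.60 + 294.90 + 6.13 = -1824.57
Financial account = -(-1824.57 + (-216.04) + 103.74) = 1936.87

1936.87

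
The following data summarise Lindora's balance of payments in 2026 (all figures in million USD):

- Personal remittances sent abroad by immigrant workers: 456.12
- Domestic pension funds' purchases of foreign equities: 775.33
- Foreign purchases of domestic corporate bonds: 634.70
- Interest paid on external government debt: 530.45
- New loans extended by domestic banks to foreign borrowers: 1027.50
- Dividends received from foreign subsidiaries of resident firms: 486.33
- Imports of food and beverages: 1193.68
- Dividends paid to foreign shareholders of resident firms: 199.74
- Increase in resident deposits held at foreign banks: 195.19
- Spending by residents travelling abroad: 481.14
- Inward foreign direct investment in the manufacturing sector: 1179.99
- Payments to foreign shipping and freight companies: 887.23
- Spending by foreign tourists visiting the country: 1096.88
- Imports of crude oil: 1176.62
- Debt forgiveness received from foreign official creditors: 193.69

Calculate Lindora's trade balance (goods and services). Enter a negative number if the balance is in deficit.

Goods: -1176.62 - 1193.68 = -2370.30
Services: 1096.88 - 481.14 - 887.23 = -271.49
Trade balance = -2370.30 + (-271.49) = -2641.79
(Excluded from the trade balance — secondary income: personal remittances sent abroad by immigrant workers 456.12; financial account: domestic pension funds' purchases of foreign equities 775.33, foreign purchases of domestic corporate bonds 634.70, new loans extended by domestic banks to foreign borrowers 1027.50, increase in resident deposits held at foreign banks 195.19, inward foreign direct investment in the manufacturing sector 1179.99; primary income: interest paid on external government debt 530.45, dividends received from foreign subsidiaries of resident firms 486.33, dividends paid to foreign shareholders of resident firms 199.74; capital account: debt forgiveness received from foreign official creditors 193.69.)

-2641.79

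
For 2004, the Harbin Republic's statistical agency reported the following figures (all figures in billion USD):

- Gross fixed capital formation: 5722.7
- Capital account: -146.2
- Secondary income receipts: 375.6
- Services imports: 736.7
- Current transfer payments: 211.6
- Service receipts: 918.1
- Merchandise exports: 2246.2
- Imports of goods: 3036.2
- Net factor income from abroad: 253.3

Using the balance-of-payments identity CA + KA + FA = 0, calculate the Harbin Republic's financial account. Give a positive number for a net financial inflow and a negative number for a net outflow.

Goods balance = 2246.2 - 3036.2 = -790.0
Services balance = 918.1 - 736.7 = 181.4
Trade balance (goods + services) = -790.0 + 181.4 = -608.6
Net primary income = 253.3
Net secondary income = 375.6 - 211.6 = 164.0
Current account = -608.6 + 253.3 + 164.0 = -191.3
Financial account = -(-191.3 + (-146.2)) = 337.5

337.5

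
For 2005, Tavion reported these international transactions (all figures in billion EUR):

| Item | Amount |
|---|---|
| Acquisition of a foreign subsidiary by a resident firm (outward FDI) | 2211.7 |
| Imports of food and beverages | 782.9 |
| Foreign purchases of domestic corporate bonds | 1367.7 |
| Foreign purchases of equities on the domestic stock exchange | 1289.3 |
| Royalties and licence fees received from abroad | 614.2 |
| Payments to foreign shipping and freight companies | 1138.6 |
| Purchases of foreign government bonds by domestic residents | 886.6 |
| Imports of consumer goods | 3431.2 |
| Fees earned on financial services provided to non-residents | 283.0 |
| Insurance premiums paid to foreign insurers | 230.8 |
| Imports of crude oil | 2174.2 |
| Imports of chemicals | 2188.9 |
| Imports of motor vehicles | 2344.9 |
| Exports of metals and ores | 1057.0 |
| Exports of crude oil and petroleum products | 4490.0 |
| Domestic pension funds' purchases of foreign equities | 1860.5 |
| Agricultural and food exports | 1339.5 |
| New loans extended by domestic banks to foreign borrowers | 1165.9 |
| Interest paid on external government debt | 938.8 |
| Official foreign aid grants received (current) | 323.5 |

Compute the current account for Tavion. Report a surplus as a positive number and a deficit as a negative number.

Goods: 1339.5 + 1057.0 - 2344.9 - 2174.2 - 2188.9 - 782.9 + 4490.0 - 3431.2 = -4035.6
Services: -1138.6 + 614.2 + 283.0 - 230.8 = -472.2
Primary income: -938.8
Secondary income: 323.5
Current account = (-4035.6) + (-472.2) + (-938.8) + 323.5 = -5123.1
(Excluded from the current account — financial account: acquisition of a foreign subsidiary by a resident firm (outward FDI) 2211.7, foreign purchases of domestic corporate bonds 1367.7, foreign purchases of equities on the domestic stock exchange 1289.3, purchases of foreign government bonds by domestic residents 886.6, domestic pension funds' purchases of foreign equities 1860.5, new loans extended by domestic banks to foreign borrowers 1165.9.)

-5123.1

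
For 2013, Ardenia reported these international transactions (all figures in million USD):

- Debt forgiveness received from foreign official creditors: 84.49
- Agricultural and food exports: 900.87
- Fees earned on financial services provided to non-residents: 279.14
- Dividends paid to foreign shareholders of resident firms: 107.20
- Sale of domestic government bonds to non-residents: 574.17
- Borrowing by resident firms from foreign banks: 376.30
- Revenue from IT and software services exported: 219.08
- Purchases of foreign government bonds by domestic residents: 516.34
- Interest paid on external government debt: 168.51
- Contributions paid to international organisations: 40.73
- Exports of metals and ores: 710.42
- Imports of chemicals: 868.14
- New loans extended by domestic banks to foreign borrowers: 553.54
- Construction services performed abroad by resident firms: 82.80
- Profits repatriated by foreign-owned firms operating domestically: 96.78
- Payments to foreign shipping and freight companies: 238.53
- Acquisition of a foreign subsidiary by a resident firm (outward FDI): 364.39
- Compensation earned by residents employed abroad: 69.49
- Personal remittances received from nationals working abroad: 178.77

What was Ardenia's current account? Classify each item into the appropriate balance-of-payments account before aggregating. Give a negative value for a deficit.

Goods: 900.87 + 710.42 - 868.14 = 743.15
Services: 219.08 + 82.80 - 238.53 + 279.14 = 342.49
Primary income: -168.51 - 96.78 - 107.20 + 69.49 = -303.00
Secondary income: 178.77 - 40.73 = 138.04
Current account = 743.15 + 342.49 + (-303.00) + 138.04 = 920.68
(Excluded from the current account — capital account: debt forgiveness received from foreign official creditors 84.49; financial account: sale of domestic government bonds to non-residents 574.17, borrowing by resident firms from foreign banks 376.30, purchases of foreign government bonds by domestic residents 516.34, new loans extended by domestic banks to foreign borrowers 553.54, acquisition of a foreign subsidiary by a resident firm (outward FDI) 364.39.)

920.68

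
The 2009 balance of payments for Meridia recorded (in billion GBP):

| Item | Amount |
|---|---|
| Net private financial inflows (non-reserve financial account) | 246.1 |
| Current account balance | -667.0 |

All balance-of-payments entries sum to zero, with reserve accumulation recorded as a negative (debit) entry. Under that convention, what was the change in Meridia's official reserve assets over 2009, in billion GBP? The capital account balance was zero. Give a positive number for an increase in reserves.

-420.9

Official reserve transactions balance = -((-667.0) + 246.1) = 420.9
An accumulation of reserves is recorded as a debit (negative entry), so the change in the stock of reserves is the negative of that balance.
Change in official reserves = -(420.9) = -420.9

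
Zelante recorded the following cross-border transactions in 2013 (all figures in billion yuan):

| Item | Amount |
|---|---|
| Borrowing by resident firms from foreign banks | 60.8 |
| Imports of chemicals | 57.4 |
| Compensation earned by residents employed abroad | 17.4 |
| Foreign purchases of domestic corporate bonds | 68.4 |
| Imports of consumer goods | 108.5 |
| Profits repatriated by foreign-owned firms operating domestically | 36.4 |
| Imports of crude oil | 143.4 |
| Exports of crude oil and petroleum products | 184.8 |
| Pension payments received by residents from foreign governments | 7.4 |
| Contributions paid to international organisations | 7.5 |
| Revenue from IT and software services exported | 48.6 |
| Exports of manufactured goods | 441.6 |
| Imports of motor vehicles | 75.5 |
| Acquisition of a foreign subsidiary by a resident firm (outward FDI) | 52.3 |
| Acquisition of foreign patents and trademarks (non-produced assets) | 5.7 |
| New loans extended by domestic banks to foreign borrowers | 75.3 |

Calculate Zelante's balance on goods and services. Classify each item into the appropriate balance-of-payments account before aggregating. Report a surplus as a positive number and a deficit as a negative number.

Goods: -57.4 - 108.5 + 184.8 - 143.4 + 441.6 - 75.5 = 241.6
Services: 48.6
Trade balance = 241.6 + 48.6 = 290.2
(Excluded from the trade balance — financial account: borrowing by resident firms from foreign banks 60.8, foreign purchases of domestic corporate bonds 68.4, acquisition of a foreign subsidiary by a resident firm (outward FDI) 52.3, new loans extended by domestic banks to foreign borrowers 75.3; primary income: compensation earned by residents employed abroad 17.4, profits repatriated by foreign-owned firms operating domestically 36.4; secondary income: pension payments received by residents from foreign governments 7.4, contributions paid to international organisations 7.5; capital account: acquisition of foreign patents and trademarks (non-produced assets) 5.7.)

290.2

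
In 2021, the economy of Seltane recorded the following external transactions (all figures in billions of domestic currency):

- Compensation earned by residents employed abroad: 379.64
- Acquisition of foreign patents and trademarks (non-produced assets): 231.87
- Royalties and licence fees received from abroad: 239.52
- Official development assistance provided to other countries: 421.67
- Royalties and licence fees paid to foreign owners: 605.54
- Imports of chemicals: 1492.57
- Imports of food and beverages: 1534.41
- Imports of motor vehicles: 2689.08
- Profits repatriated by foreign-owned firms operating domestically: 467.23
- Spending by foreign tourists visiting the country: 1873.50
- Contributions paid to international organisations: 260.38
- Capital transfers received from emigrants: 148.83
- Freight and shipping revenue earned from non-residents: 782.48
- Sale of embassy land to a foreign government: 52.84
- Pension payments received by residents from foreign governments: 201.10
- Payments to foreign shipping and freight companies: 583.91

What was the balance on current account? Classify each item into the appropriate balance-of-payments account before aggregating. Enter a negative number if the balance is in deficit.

-4578.55

Goods: -1534.41 - 2689.08 - 1492.57 = -5716.06
Services: -583.91 + 1873.50 + 239.52 + 782.48 - 605.54 = 1706.05
Primary income: 379.64 - 467.23 = -87.59
Secondary income: -421.67 + 201.10 - 260.38 = -480.95
Current account = (-5716.06) + 1706.05 + (-87.59) + (-480.95) = -4578.55
(Excluded from the current account — capital account: acquisition of foreign patents and trademarks (non-produced assets) 231.87, capital transfers received from emigrants 148.83, sale of embassy land to a foreign government 52.84.)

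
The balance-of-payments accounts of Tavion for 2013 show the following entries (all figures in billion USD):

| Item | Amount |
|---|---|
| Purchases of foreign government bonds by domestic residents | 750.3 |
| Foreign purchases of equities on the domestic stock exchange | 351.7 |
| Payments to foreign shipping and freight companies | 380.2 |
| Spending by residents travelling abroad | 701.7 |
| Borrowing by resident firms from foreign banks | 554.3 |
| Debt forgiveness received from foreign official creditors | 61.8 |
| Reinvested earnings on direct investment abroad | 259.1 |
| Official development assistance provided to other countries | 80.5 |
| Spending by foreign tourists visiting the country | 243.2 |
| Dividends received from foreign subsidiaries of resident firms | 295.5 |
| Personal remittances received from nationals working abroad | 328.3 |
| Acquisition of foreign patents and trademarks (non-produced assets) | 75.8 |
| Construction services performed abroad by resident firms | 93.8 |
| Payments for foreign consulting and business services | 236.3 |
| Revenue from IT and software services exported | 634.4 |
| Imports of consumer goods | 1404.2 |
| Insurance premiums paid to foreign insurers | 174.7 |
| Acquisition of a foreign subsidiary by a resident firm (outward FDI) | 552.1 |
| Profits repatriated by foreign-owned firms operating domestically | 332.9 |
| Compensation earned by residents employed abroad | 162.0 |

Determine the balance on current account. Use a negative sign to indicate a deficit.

-1294.2

Goods: -1404.2
Services: 634.4 + 243.2 - 380.2 - 236.3 + 93.8 - 701.7 - 174.7 = -521.5
Primary income: 162.0 - 332.9 + 295.5 + 259.1 = 383.7
Secondary income: -80.5 + 328.3 = 247.8
Current account = (-1404.2) + (-521.5) + 383.7 + 247.8 = -1294.2
(Excluded from the current account — financial account: purchases of foreign government bonds by domestic residents 750.3, foreign purchases of equities on the domestic stock exchange 351.7, borrowing by resident firms from foreign banks 554.3, acquisition of a foreign subsidiary by a resident firm (outward FDI) 552.1; capital account: debt forgiveness received from foreign official creditors 61.8, acquisition of foreign patents and trademarks (non-produced assets) 75.8.)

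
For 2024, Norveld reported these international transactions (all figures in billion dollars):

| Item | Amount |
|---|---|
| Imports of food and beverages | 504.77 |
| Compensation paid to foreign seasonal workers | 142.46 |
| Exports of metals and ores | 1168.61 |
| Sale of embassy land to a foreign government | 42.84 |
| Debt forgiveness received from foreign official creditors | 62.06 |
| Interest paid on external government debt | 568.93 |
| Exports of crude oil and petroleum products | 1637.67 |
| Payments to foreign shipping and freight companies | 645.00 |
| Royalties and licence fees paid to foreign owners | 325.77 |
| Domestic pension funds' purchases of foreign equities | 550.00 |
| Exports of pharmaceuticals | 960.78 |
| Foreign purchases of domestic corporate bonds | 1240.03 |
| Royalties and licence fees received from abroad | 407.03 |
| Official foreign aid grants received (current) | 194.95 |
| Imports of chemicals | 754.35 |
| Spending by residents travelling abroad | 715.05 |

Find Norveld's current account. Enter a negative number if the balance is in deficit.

712.71

Goods: 1637.67 + 1168.61 - 504.77 - 754.35 + 960.78 = 2507.94
Services: -645.00 - 715.05 + 407.03 - 325.77 = -1278.79
Primary income: -142.46 - 568.93 = -711.39
Secondary income: 194.95
Current account = 2507.94 + (-1278.79) + (-711.39) + 194.95 = 712.71
(Excluded from the current account — capital account: sale of embassy land to a foreign government 42.84, debt forgiveness received from foreign official creditors 62.06; financial account: domestic pension funds' purchases of foreign equities 550.00, foreign purchases of domestic corporate bonds 1240.03.)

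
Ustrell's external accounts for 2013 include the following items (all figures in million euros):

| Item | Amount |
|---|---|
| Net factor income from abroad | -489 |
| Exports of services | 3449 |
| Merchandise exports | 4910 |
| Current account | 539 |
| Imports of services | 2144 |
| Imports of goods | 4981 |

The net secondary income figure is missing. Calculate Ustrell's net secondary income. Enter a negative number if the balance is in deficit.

Current account = goods balance + services balance + net primary income + net secondary income
Sum of the known components = 745
Net secondary income = CA - (known components) = 539 - 745 = -206

-206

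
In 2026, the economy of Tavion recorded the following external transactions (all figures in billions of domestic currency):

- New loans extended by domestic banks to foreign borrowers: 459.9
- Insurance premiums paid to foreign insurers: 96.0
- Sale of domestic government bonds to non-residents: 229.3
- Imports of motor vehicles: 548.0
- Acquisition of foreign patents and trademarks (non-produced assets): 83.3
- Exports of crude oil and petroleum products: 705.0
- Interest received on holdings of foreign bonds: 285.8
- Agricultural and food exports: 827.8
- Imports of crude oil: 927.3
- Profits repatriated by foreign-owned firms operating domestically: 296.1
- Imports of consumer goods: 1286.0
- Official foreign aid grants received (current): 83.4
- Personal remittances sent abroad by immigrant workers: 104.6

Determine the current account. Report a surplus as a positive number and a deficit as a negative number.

Goods: 705.0 + 827.8 - 548.0 - 1286.0 - 927.3 = -1228.5
Services: -96.0
Primary income: 285.8 - 296.1 = -10.3
Secondary income: 83.4 - 104.6 = -21.2
Current account = (-1228.5) + (-96.0) + (-10.3) + (-21.2) = -1356.0
(Excluded from the current account — financial account: new loans extended by domestic banks to foreign borrowers 459.9, sale of domestic government bonds to non-residents 229.3; capital account: acquisition of foreign patents and trademarks (non-produced assets) 83.3.)

-1356.0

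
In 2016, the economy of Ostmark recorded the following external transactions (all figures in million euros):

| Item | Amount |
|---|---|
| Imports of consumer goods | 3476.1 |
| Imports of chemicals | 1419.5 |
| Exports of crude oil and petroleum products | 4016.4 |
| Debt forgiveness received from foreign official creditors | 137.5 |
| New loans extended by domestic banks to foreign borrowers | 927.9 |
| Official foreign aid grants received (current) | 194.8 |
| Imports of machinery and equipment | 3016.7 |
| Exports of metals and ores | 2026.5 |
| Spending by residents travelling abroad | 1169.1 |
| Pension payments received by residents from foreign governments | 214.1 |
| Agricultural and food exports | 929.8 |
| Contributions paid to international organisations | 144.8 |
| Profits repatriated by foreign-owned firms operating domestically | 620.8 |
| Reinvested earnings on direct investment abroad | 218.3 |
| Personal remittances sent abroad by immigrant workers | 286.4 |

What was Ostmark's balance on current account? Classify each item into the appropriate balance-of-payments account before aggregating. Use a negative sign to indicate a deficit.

-2533.5

Goods: 4016.4 + 929.8 - 3476.1 - 1419.5 - 3016.7 + 2026.5 = -939.6
Services: -1169.1
Primary income: -620.8 + 218.3 = -402.5
Secondary income: -144.8 + 214.1 - 286.4 + 194.8 = -22.3
Current account = (-939.6) + (-1169.1) + (-402.5) + (-22.3) = -2533.5
(Excluded from the current account — capital account: debt forgiveness received from foreign official creditors 137.5; financial account: new loans extended by domestic banks to foreign borrowers 927.9.)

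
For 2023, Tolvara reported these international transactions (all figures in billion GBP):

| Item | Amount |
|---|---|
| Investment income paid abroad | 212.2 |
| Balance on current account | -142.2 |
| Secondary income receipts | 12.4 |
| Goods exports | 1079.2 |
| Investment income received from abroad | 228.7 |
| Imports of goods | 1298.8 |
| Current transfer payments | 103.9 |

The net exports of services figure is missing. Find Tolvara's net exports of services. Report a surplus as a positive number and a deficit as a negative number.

152.4

Current account = goods balance + services balance + net primary income + net secondary income
Sum of the known components = -294.6
Net exports of services = CA - (known components) = -142.2 - (-294.6) = 152.4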